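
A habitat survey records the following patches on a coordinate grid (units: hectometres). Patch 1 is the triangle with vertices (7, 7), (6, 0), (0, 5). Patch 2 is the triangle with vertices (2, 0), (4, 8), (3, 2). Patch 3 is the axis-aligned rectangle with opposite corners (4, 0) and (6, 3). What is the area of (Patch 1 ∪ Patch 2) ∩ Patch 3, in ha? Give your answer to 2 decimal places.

4.33

The region (Patch 1 ∪ Patch 2) ∩ Patch 3 is the polygon with vertices (4,1.667), (4,3), (6,3), (6,0).
By the shoelace formula its area is 4.33.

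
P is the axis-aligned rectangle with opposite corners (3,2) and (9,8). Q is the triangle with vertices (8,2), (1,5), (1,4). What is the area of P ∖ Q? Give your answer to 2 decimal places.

34.21

|P| = 36, |P∩Q| = 1.7857.
|P ∖ Q| = |P| − |P∩Q| = 36 − 1.7857 = 34.21.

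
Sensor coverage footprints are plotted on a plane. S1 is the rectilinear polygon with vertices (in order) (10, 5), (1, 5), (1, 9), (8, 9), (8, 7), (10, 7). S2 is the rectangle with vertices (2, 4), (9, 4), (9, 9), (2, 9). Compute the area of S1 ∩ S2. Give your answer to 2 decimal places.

The intersection is the polygon with vertices (2,5), (2,9), (8,9), (8,7), (9,7), (9,5).
By the shoelace formula its area is 26.00.

26.00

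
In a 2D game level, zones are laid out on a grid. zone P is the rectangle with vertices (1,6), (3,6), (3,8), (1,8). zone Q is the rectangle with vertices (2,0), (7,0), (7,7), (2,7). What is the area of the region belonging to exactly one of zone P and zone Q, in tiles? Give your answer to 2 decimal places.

|zone P∩zone Q|: x∈[2,3], y∈[6,7] → 1·1 = 1.
|zone P △ zone Q| = |zone P| + |zone Q| − 2·|zone P∩zone Q| = 4 + 35 − 2 = 37.00.

37.00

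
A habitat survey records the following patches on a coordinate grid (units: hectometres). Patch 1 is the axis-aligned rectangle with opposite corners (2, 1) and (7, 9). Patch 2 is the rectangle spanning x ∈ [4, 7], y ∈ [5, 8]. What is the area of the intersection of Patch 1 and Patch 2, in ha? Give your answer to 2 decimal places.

9.00

|Patch 1∩Patch 2|: x∈[4,7], y∈[5,8] → 3·3 = 9.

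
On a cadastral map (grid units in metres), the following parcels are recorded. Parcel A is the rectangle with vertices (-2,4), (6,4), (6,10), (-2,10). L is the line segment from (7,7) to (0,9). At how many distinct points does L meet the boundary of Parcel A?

1

The segment meets the boundary at (6,7.286).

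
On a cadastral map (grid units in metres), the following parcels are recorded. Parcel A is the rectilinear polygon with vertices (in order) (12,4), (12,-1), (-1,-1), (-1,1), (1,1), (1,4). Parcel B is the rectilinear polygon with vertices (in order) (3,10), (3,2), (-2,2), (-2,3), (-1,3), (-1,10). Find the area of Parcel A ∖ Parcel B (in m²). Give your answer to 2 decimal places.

55.00

|Parcel A| = 59, |Parcel A∩Parcel B| = 4.
|Parcel A ∖ Parcel B| = |Parcel A| − |Parcel A∩Parcel B| = 59 − 4 = 55.00.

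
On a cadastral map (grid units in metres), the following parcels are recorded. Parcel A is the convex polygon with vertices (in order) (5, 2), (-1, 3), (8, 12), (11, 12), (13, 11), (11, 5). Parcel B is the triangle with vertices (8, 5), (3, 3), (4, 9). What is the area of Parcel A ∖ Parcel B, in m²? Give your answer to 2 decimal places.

60.85

|Parcel A| = 74.5, |Parcel A∩Parcel B| = 13.65.
|Parcel A ∖ Parcel B| = |Parcel A| − |Parcel A∩Parcel B| = 74.5 − 13.65 = 60.85.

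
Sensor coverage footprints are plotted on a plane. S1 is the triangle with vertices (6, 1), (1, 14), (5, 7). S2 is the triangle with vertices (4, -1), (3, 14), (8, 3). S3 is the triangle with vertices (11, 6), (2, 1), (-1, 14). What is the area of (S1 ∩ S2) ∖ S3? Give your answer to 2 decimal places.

|S1 ∩ S2| = 6.1719.
|(S1 ∩ S2) ∩ S3| = 5.7661.
|(S1 ∩ S2) ∖ S3| = 6.1719 − 5.7661 = 0.41.

0.41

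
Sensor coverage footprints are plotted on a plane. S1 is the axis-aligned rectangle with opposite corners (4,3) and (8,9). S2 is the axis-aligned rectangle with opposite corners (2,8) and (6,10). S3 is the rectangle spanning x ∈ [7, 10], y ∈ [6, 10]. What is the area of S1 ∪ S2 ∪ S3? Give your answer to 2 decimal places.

By inclusion–exclusion:
Individual areas: |S1| = 24, |S2| = 8, |S3| = 12.
|S1∩S2|: x∈[4,6], y∈[8,9] → 2·1 = 2.
|S1∩S3|: x∈[7,8], y∈[6,9] → 1·3 = 3.
|S2∩S3| = 0 (no overlap).
|S1∩S2∩S3| = 0.
|S1 ∪ S2 ∪ S3| = 44 − 5 + 0 = 39.00.

39.00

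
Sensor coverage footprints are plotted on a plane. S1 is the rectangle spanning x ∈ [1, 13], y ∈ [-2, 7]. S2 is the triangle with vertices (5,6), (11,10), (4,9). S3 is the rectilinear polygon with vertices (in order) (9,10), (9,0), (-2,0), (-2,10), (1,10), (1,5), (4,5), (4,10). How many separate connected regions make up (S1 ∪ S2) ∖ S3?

(S1 ∪ S2) ∖ S3 splits into 3 disjoint pieces (area 52, area 6, area 1.0476).

3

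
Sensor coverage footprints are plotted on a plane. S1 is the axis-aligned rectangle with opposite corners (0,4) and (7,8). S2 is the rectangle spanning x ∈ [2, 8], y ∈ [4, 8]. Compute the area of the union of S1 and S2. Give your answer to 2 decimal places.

32.00

By inclusion–exclusion:
Individual areas: |S1| = 28, |S2| = 24.
|S1∩S2|: x∈[2,7], y∈[4,8] → 5·4 = 20.
|S1 ∪ S2| = 52 − 20 = 32.00.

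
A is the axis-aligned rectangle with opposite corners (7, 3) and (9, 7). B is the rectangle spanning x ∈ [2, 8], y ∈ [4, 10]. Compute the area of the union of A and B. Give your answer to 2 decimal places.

By inclusion–exclusion:
Individual areas: |A| = 8, |B| = 36.
|A∩B|: x∈[7,8], y∈[4,7] → 1·3 = 3.
|A ∪ B| = 44 − 3 = 41.00.

41.00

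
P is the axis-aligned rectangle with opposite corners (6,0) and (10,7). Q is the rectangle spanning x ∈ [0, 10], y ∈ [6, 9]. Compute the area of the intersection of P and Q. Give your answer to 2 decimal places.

4.00

|P∩Q|: x∈[6,10], y∈[6,7] → 4·1 = 4.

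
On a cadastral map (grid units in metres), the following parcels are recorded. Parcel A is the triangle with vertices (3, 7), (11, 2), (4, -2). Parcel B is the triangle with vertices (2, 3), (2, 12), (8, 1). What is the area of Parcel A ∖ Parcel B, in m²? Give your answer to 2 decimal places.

19.98

|Parcel A| = 33.5, |Parcel A∩Parcel B| = 13.5172.
|Parcel A ∖ Parcel B| = |Parcel A| − |Parcel A∩Parcel B| = 33.5 − 13.5172 = 19.98.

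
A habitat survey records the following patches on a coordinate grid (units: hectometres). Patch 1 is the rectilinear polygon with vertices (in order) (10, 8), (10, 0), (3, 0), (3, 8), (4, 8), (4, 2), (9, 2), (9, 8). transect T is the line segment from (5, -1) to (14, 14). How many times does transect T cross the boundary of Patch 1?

4

The segment meets the boundary at (10,7.333), (9,5.667), (6.8,2), (5.6,0).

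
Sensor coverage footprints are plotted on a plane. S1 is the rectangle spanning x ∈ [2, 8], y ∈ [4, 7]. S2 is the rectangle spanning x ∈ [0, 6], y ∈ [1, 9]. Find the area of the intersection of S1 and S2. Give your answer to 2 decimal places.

12.00

|S1∩S2|: x∈[2,6], y∈[4,7] → 4·3 = 12.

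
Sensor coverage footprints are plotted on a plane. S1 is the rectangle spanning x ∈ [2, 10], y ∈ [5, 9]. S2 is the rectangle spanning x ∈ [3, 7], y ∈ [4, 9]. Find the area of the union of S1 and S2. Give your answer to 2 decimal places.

36.00

By inclusion–exclusion:
Individual areas: |S1| = 32, |S2| = 20.
|S1∩S2|: x∈[3,7], y∈[5,9] → 4·4 = 16.
|S1 ∪ S2| = 52 − 16 = 36.00.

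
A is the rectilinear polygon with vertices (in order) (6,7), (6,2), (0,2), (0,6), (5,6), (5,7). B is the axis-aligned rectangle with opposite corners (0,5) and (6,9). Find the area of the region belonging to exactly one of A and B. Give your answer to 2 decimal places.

|A| = 25, |B| = 24, |A∩B| = 7.
|A △ B| = |A| + |B| − 2·|A∩B| = 25 + 24 − 14 = 35.00.

35.00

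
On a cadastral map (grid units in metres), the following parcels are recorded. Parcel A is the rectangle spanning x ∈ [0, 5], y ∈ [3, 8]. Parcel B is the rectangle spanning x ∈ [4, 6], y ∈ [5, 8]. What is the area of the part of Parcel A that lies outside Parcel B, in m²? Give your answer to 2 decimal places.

22.00

|Parcel A∩Parcel B|: x∈[4,5], y∈[5,8] → 1·3 = 3.
|Parcel A| = 25.
|Parcel A ∖ Parcel B| = |Parcel A| − |Parcel A∩Parcel B| = 25 − 3 = 22.00.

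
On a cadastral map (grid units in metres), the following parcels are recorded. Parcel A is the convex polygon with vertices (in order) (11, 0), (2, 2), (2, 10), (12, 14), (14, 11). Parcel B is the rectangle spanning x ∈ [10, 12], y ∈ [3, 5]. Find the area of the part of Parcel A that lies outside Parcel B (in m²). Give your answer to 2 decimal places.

115.56

|Parcel A| = 119.5, |Parcel A∩Parcel B| = 3.9394.
|Parcel A ∖ Parcel B| = |Parcel A| − |Parcel A∩Parcel B| = 119.5 − 3.9394 = 115.56.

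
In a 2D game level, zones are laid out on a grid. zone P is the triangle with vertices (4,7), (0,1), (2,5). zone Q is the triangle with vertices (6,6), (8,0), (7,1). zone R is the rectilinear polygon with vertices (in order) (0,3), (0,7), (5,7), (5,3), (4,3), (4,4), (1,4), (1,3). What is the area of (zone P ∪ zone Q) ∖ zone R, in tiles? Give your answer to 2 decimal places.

|zone P ∪ zone Q| = 4.
|(zone P ∪ zone Q) ∩ zone R| = 1.25.
|(zone P ∪ zone Q) ∖ zone R| = 4 − 1.25 = 2.75.

2.75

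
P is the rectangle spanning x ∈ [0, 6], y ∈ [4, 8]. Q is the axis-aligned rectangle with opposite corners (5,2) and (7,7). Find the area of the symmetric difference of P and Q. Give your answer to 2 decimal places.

28.00

|P∩Q|: x∈[5,6], y∈[4,7] → 1·3 = 3.
|P △ Q| = |P| + |Q| − 2·|P∩Q| = 24 + 10 − 6 = 28.00.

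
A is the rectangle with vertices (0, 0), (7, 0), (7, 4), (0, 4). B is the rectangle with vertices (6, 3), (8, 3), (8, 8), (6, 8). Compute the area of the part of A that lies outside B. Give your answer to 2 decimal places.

|A∩B|: x∈[6,7], y∈[3,4] → 1·1 = 1.
|A| = 28.
|A ∖ B| = |A| − |A∩B| = 28 − 1 = 27.00.

27.00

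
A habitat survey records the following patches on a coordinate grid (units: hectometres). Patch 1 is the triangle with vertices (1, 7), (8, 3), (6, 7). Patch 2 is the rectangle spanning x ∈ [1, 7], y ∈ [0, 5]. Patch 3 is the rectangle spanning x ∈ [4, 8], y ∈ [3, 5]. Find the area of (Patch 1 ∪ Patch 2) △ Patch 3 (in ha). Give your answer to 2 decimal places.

|Patch 1 ∪ Patch 2| = 38.2143.
|(Patch 1 ∪ Patch 2) ∩ Patch 3| = 6.7143.
|(Patch 1 ∪ Patch 2) △ Patch 3| = 38.2143 + 8 − 13.4286 = 32.79.

32.79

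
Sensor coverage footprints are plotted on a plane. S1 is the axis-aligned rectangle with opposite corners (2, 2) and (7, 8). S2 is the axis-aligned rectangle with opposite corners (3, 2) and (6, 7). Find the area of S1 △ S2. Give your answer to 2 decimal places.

|S1∩S2|: x∈[3,6], y∈[2,7] → 3·5 = 15.
|S1 △ S2| = |S1| + |S2| − 2·|S1∩S2| = 30 + 15 − 30 = 15.00.

15.00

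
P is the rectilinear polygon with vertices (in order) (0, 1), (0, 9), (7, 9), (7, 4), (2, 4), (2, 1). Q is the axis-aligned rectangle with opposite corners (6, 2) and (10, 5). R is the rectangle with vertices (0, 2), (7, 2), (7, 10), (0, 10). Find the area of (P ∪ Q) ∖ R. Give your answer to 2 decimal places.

11.00

|P ∪ Q| = 52.
|(P ∪ Q) ∩ R| = 41.
|(P ∪ Q) ∖ R| = 52 − 41 = 11.00.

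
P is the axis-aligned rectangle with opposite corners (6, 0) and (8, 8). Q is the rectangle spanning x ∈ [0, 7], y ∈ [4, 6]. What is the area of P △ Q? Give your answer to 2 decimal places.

|P∩Q|: x∈[6,7], y∈[4,6] → 1·2 = 2.
|P △ Q| = |P| + |Q| − 2·|P∩Q| = 16 + 14 − 4 = 26.00.

26.00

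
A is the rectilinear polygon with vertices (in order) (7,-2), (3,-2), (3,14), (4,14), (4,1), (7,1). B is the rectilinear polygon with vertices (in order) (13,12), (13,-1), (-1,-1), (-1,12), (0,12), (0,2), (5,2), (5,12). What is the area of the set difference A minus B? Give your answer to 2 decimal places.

|A| = 25, |A∩B| = 9.
|A ∖ B| = |A| − |A∩B| = 25 − 9 = 16.00.

16.00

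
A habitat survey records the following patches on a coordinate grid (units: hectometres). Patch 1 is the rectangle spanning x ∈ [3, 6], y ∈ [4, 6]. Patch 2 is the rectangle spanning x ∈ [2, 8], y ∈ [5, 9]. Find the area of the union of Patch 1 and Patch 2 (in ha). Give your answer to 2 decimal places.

By inclusion–exclusion:
Individual areas: |Patch 1| = 6, |Patch 2| = 24.
|Patch 1∩Patch 2|: x∈[3,6], y∈[5,6] → 3·1 = 3.
|Patch 1 ∪ Patch 2| = 30 − 3 = 27.00.

27.00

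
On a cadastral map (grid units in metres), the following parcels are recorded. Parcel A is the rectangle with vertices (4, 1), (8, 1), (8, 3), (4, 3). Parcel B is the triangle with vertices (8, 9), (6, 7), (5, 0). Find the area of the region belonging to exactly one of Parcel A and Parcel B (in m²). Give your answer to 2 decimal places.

12.48

|Parcel A| = 8, |Parcel B| = 6, |Parcel A∩Parcel B| = 0.7619.
|Parcel A △ Parcel B| = |Parcel A| + |Parcel B| − 2·|Parcel A∩Parcel B| = 8 + 6 − 1.5238 = 12.48.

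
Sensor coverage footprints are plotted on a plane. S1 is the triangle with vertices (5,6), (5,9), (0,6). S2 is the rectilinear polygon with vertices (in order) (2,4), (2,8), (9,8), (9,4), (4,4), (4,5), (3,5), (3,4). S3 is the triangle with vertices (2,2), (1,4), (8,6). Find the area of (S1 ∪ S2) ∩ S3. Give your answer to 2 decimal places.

3.14

|S1 ∪ S2| = 29.0333.
|(S1 ∪ S2) ∩ S3| = 3.14.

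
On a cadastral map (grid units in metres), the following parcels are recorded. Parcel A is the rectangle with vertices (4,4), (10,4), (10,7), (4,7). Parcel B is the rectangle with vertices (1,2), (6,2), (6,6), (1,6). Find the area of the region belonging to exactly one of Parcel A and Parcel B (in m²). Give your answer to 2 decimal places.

|Parcel A∩Parcel B|: x∈[4,6], y∈[4,6] → 2·2 = 4.
|Parcel A △ Parcel B| = |Parcel A| + |Parcel B| − 2·|Parcel A∩Parcel B| = 18 + 20 − 8 = 30.00.

30.00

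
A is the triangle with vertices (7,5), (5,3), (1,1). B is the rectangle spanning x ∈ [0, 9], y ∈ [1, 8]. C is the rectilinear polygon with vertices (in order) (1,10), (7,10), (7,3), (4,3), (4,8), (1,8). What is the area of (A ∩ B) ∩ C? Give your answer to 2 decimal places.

The region (A ∩ B) ∩ C is the polygon with vertices (7,5), (5,3), (4,3).
By the shoelace formula its area is 1.00.

1.00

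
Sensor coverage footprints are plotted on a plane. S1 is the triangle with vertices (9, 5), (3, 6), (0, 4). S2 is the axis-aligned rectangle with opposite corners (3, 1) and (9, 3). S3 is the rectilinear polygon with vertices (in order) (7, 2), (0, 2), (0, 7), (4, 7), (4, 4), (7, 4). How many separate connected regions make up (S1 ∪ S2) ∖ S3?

(S1 ∪ S2) ∖ S3 splits into 2 disjoint pieces (area 3.4722, area 8).

2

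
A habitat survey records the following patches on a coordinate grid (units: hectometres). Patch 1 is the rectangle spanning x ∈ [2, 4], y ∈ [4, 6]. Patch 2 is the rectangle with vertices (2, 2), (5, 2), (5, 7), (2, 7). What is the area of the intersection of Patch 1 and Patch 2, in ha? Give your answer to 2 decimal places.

4.00

|Patch 1∩Patch 2|: x∈[2,4], y∈[4,6] → 2·2 = 4.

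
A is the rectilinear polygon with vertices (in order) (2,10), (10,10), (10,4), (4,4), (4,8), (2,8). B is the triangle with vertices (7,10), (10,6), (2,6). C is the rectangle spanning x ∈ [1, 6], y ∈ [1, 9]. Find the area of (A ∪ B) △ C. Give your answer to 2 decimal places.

54.40

|A ∪ B| = 41.6.
|(A ∪ B) ∩ C| = 13.6.
|(A ∪ B) △ C| = 41.6 + 40 − 27.2 = 54.40.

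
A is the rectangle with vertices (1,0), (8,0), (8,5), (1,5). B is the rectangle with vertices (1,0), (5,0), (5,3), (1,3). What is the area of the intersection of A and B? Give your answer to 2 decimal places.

|A∩B|: x∈[1,5], y∈[0,3] → 4·3 = 12.

12.00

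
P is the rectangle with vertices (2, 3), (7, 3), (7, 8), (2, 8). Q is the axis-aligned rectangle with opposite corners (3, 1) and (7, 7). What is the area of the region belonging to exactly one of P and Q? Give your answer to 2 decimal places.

17.00

|P∩Q|: x∈[3,7], y∈[3,7] → 4·4 = 16.
|P △ Q| = |P| + |Q| − 2·|P∩Q| = 25 + 24 − 32 = 17.00.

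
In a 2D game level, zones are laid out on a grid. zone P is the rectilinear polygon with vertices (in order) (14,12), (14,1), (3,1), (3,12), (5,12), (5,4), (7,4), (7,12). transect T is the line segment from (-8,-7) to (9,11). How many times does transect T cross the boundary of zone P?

3

The segment meets the boundary at (5,6.765), (7,8.882), (3,4.647).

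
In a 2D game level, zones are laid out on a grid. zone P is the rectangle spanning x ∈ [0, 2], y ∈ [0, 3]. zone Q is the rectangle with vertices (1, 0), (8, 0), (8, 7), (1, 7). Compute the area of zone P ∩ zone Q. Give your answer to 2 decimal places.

|zone P∩zone Q|: x∈[1,2], y∈[0,3] → 1·3 = 3.

3.00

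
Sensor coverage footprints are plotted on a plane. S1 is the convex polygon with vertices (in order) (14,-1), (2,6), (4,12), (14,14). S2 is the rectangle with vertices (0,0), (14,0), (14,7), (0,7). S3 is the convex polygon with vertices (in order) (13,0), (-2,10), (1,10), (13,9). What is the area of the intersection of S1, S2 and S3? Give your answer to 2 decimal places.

The intersection is the polygon with vertices (13,7), (13,0), (2.5,7).
By the shoelace formula its area is 36.75.

36.75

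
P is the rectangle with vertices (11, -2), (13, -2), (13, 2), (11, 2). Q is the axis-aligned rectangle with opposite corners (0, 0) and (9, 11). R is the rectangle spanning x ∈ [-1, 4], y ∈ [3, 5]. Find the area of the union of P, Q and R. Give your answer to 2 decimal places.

By inclusion–exclusion:
Individual areas: |P| = 8, |Q| = 99, |R| = 10.
|P∩Q| = 0 (no overlap).
|P∩R| = 0 (no overlap).
|Q∩R|: x∈[0,4], y∈[3,5] → 4·2 = 8.
|P∩Q∩R| = 0.
|P ∪ Q ∪ R| = 117 − 8 + 0 = 109.00.

109.00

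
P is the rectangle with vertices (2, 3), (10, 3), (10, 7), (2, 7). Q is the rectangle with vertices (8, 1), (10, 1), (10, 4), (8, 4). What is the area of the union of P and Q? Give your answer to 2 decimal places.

36.00

By inclusion–exclusion:
Individual areas: |P| = 32, |Q| = 6.
|P∩Q|: x∈[8,10], y∈[3,4] → 2·1 = 2.
|P ∪ Q| = 38 − 2 = 36.00.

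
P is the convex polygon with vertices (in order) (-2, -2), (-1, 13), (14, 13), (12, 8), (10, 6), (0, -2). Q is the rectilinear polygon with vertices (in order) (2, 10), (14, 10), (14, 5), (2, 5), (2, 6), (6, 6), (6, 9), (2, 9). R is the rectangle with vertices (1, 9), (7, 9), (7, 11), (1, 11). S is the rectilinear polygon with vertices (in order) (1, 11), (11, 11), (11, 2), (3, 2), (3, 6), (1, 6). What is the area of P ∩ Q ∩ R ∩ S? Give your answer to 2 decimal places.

5.00

The intersection is the polygon with vertices (2,10), (7,10), (7,9), (6,9), (2,9).
By the shoelace formula its area is 5.00.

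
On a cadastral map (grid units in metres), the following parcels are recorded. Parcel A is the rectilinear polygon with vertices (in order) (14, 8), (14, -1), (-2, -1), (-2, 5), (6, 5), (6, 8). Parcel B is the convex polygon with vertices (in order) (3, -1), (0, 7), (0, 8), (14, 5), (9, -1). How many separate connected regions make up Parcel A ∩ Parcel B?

1

Parcel A ∩ Parcel B is a single connected region.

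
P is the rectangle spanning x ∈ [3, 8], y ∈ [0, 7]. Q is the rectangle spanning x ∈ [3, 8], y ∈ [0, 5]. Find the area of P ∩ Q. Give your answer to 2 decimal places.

|P∩Q|: x∈[3,8], y∈[0,5] → 5·5 = 25.

25.00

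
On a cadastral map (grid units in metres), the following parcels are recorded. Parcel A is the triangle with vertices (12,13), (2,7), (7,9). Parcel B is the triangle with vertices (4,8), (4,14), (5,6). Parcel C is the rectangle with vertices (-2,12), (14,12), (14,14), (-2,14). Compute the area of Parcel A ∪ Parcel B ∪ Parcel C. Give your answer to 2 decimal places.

By inclusion–exclusion:
Individual areas: |Parcel A| = 5, |Parcel B| = 3, |Parcel C| = 32.
|Parcel A∩Parcel B| = 0.3239.
|Parcel A∩Parcel C| = 0.2083.
|Parcel B∩Parcel C| = 0.25.
|Parcel A∩Parcel B∩Parcel C| = 0.
|Parcel A ∪ Parcel B ∪ Parcel C| = 40 − 0.7823 + 0 = 39.22.

39.22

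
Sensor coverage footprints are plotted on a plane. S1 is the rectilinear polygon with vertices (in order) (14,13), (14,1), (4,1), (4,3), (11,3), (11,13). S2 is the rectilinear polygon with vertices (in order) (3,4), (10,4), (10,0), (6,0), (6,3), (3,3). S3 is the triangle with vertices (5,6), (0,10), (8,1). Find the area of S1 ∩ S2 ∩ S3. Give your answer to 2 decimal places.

The intersection is the polygon with vertices (6.8,3), (8,1), (6.222,3).
By the shoelace formula its area is 0.58.

0.58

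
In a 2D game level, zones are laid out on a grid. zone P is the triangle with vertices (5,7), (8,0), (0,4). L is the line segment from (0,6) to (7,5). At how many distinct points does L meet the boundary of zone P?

The segment meets the boundary at (5.783,5.174), (2.692,5.615).

2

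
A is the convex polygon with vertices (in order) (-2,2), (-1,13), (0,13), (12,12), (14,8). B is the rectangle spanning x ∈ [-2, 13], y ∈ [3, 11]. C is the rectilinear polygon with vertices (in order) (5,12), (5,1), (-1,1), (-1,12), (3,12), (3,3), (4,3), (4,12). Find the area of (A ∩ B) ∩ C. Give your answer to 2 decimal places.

|A ∩ B| = 87.5928.
|(A ∩ B) ∩ C| = 37.54.

37.54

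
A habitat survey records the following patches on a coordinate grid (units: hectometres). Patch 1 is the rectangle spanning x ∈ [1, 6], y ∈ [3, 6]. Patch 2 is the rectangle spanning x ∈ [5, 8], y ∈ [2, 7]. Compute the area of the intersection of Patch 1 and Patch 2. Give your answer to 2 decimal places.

|Patch 1∩Patch 2|: x∈[5,6], y∈[3,6] → 1·3 = 3.

3.00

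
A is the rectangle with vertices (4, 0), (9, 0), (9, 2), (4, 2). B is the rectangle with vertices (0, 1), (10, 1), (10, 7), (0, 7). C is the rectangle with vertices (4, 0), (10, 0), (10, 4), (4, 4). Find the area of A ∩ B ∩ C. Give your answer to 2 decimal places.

The intersection is the polygon with vertices (9,2), (9,1), (4,1), (4,2).
By the shoelace formula its area is 5.00.

5.00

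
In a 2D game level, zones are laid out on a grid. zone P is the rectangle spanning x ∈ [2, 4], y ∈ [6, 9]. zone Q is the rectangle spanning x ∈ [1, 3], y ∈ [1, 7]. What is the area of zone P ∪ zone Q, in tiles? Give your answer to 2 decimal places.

By inclusion–exclusion:
Individual areas: |zone P| = 6, |zone Q| = 12.
|zone P∩zone Q|: x∈[2,3], y∈[6,7] → 1·1 = 1.
|zone P ∪ zone Q| = 18 − 1 = 17.00.

17.00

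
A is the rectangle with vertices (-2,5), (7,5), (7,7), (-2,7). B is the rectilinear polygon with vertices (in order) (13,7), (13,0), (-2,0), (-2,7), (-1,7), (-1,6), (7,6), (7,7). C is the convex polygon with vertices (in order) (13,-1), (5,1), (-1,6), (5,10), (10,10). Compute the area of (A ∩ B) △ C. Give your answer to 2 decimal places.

85.70

|A ∩ B| = 10.
|(A ∩ B) ∩ C| = 7.4.
|(A ∩ B) △ C| = 10 + 90.5 − 14.8 = 85.70.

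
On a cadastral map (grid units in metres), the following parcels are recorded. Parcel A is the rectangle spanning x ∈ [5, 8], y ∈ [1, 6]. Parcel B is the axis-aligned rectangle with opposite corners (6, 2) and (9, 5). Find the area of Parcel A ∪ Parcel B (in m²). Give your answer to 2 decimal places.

18.00

By inclusion–exclusion:
Individual areas: |Parcel A| = 15, |Parcel B| = 9.
|Parcel A∩Parcel B|: x∈[6,8], y∈[2,5] → 2·3 = 6.
|Parcel A ∪ Parcel B| = 24 − 6 = 18.00.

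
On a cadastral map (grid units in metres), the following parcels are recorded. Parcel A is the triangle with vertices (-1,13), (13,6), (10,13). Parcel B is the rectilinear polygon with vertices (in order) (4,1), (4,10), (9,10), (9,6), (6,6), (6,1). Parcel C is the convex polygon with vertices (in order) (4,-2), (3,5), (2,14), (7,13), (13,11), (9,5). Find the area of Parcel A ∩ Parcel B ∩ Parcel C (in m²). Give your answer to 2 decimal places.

The intersection is the polygon with vertices (9,10), (9,8), (5,10).
By the shoelace formula its area is 4.00.

4.00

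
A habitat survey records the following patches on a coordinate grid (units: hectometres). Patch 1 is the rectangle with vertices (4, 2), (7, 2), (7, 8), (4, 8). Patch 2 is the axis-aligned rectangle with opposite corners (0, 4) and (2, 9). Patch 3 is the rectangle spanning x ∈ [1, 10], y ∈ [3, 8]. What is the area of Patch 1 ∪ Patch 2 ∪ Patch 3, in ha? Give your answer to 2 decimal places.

54.00

By inclusion–exclusion:
Individual areas: |Patch 1| = 18, |Patch 2| = 10, |Patch 3| = 45.
|Patch 1∩Patch 2| = 0 (no overlap).
|Patch 1∩Patch 3|: x∈[4,7], y∈[3,8] → 3·5 = 15.
|Patch 2∩Patch 3|: x∈[1,2], y∈[4,8] → 1·4 = 4.
|Patch 1∩Patch 2∩Patch 3| = 0.
|Patch 1 ∪ Patch 2 ∪ Patch 3| = 73 − 19 + 0 = 54.00.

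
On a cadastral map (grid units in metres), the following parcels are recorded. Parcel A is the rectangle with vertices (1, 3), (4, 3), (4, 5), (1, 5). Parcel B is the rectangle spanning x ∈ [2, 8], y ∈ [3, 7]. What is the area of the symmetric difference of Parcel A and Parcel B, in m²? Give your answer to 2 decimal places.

22.00

|Parcel A∩Parcel B|: x∈[2,4], y∈[3,5] → 2·2 = 4.
|Parcel A △ Parcel B| = |Parcel A| + |Parcel B| − 2·|Parcel A∩Parcel B| = 6 + 24 − 8 = 22.00.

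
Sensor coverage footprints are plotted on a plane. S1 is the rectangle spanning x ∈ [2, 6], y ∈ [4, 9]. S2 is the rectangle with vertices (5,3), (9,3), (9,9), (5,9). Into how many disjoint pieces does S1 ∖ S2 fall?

S1 ∖ S2 is a single connected region.

1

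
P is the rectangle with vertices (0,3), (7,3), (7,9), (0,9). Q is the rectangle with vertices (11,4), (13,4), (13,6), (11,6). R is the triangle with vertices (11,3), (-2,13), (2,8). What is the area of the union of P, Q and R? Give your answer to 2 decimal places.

By inclusion–exclusion:
Individual areas: |P| = 42, |Q| = 4, |R| = 12.5.
|P∩Q| = 0 (no overlap).
|P∩R| = 6.7906.
|Q∩R| = 0.
|P∩Q∩R| = 0.
|P ∪ Q ∪ R| = 58.5 − 6.7906 + 0 = 51.71.

51.71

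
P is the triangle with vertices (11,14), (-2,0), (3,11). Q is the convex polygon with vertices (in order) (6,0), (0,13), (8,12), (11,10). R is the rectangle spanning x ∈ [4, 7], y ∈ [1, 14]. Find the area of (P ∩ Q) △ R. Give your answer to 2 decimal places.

37.22

|P ∩ Q| = 21.0986.
|(P ∩ Q) ∩ R| = 11.4411.
|(P ∩ Q) △ R| = 21.0986 + 39 − 22.8822 = 37.22.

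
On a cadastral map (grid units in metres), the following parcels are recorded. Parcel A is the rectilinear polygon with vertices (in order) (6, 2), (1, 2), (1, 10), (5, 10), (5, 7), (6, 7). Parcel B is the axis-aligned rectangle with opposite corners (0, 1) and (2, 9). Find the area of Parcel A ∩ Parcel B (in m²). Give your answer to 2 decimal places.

The intersection is the polygon with vertices (1,2), (1,9), (2,9), (2,2).
By the shoelace formula its area is 7.00.

7.00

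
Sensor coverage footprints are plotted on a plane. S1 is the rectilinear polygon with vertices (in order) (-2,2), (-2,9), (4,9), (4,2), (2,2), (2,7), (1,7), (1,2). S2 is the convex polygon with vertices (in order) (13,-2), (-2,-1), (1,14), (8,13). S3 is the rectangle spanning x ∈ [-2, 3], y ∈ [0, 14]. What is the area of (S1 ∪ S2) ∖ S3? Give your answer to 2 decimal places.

|S1 ∪ S2| = 173.1.
|(S1 ∪ S2) ∩ S3| = 56.4143.
|(S1 ∪ S2) ∖ S3| = 173.1 − 56.4143 = 116.69.

116.69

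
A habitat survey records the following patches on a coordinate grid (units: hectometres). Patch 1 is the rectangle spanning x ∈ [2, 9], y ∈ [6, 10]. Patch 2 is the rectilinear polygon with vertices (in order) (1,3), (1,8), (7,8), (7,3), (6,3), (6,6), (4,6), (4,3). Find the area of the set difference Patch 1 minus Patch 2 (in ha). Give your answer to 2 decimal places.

|Patch 1| = 28, |Patch 1∩Patch 2| = 10.
|Patch 1 ∖ Patch 2| = |Patch 1| − |Patch 1∩Patch 2| = 28 − 10 = 18.00.

18.00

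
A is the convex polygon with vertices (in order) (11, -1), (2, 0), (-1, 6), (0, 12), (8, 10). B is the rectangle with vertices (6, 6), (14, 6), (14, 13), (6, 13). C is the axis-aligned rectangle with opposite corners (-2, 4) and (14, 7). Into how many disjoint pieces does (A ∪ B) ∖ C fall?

2

(A ∪ B) ∖ C splits into 2 disjoint pieces (area 41.0909, area 75.5833).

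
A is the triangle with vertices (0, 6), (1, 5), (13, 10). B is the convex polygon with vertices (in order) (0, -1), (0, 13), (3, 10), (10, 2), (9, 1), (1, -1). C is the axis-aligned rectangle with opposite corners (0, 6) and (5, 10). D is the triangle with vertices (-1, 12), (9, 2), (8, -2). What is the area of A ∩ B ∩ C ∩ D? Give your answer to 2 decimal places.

The intersection is the polygon with vertices (3.4,6), (2.857,6), (2.385,6.734), (3.824,7.176), (4.529,6.471).
By the shoelace formula its area is 1.52.

1.52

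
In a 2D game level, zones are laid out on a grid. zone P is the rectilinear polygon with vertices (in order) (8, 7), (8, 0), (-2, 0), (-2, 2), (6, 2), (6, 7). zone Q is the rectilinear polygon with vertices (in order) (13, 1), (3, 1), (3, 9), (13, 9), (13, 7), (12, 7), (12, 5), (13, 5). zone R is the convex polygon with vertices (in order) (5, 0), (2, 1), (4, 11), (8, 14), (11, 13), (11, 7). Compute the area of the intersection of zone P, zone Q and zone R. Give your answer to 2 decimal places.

The intersection is the polygon with vertices (3,1), (3,2), (6,2), (6,7), (8,7), (8,3.5), (5.857,1).
By the shoelace formula its area is 12.32.

12.32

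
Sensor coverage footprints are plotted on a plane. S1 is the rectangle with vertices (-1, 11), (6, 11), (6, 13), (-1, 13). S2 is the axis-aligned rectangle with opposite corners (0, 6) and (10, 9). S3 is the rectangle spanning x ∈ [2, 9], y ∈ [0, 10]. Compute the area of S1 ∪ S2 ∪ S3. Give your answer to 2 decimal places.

93.00

By inclusion–exclusion:
Individual areas: |S1| = 14, |S2| = 30, |S3| = 70.
|S1∩S2| = 0 (no overlap).
|S1∩S3| = 0 (no overlap).
|S2∩S3|: x∈[2,9], y∈[6,9] → 7·3 = 21.
|S1∩S2∩S3| = 0.
|S1 ∪ S2 ∪ S3| = 114 − 21 + 0 = 93.00.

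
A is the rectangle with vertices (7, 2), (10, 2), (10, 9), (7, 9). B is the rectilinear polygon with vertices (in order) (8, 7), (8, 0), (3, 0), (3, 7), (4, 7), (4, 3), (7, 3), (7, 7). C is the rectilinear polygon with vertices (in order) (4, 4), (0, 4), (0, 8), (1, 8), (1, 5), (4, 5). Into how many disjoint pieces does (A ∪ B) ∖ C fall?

2

(A ∪ B) ∖ C splits into 2 disjoint pieces (area 36, area 2).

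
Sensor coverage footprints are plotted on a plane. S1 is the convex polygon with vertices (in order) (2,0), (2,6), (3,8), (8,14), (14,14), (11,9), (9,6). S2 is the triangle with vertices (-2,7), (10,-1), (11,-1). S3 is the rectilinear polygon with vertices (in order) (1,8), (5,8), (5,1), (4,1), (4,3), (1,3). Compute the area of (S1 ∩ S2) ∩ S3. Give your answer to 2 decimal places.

The region (S1 ∩ S2) ∩ S3 is the polygon with vertices (5,2.692), (5,2.571), (4.844,2.438), (4,3), (2,4.333), (2,4.538).
By the shoelace formula its area is 0.83.

0.83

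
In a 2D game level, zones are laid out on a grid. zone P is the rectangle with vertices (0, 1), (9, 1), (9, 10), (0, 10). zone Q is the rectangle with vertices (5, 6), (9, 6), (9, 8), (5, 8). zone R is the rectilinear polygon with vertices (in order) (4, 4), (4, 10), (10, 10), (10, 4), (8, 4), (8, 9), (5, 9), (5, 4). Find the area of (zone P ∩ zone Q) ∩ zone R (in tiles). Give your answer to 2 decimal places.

2.00

|zone P ∩ zone Q| = 8.
|(zone P ∩ zone Q) ∩ zone R| = 2.00.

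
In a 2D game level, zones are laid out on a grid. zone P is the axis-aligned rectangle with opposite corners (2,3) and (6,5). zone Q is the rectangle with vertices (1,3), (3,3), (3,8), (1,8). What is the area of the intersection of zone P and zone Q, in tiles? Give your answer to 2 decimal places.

|zone P∩zone Q|: x∈[2,3], y∈[3,5] → 1·2 = 2.

2.00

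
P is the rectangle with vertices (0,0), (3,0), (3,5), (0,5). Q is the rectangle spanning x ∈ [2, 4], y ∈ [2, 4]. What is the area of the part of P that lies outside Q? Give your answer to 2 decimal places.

|P∩Q|: x∈[2,3], y∈[2,4] → 1·2 = 2.
|P| = 15.
|P ∖ Q| = |P| − |P∩Q| = 15 − 2 = 13.00.

13.00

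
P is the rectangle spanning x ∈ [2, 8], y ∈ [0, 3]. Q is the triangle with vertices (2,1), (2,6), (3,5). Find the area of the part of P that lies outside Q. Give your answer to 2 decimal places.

17.50

|P| = 18, |P∩Q| = 0.5.
|P ∖ Q| = |P| − |P∩Q| = 18 − 0.5 = 17.50.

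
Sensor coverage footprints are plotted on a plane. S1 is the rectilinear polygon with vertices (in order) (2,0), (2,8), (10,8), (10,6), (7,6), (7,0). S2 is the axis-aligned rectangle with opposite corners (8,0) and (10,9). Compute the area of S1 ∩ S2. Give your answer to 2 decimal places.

The intersection is the polygon with vertices (10,8), (10,6), (8,6), (8,8).
By the shoelace formula its area is 4.00.

4.00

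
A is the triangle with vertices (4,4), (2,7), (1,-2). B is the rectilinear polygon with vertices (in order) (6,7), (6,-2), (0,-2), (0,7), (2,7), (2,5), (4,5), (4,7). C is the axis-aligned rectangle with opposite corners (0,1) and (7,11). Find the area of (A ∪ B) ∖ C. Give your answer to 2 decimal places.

|A ∪ B| = 51.3333.
|(A ∪ B) ∩ C| = 33.3333.
|(A ∪ B) ∖ C| = 51.3333 − 33.3333 = 18.00.

18.00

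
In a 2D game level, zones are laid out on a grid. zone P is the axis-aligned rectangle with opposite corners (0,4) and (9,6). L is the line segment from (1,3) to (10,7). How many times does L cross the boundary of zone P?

The segment meets the boundary at (7.75,6), (3.25,4).

2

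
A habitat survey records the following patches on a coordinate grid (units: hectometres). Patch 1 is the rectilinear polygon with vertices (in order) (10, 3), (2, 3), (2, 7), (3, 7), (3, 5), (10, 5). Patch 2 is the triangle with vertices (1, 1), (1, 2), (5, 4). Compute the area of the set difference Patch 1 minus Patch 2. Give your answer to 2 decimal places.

17.67

|Patch 1| = 18, |Patch 1∩Patch 2| = 0.3333.
|Patch 1 ∖ Patch 2| = |Patch 1| − |Patch 1∩Patch 2| = 18 − 0.3333 = 17.67.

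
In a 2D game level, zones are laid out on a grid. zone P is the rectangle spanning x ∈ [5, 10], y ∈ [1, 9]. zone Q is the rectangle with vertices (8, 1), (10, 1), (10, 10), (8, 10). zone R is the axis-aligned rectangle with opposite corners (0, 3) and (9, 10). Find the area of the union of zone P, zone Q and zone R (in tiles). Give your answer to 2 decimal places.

80.00

By inclusion–exclusion:
Individual areas: |zone P| = 40, |zone Q| = 18, |zone R| = 63.
|zone P∩zone Q|: x∈[8,10], y∈[1,9] → 2·8 = 16.
|zone P∩zone R|: x∈[5,9], y∈[3,9] → 4·6 = 24.
|zone Q∩zone R|: x∈[8,9], y∈[3,10] → 1·7 = 7.
|zone P∩zone Q∩zone R| = 6.
|zone P ∪ zone Q ∪ zone R| = 121 − 47 + 6 = 80.00.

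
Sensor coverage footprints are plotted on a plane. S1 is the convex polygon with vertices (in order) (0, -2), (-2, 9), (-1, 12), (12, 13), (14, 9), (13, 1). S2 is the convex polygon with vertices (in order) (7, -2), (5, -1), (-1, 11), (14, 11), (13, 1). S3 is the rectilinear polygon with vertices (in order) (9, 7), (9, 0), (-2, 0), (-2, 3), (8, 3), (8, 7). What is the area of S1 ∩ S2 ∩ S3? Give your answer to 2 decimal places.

19.74

The intersection is the polygon with vertices (8.667,0), (4.5,0), (3,3), (8,3), (8,7), (9,7), (9,0.077).
By the shoelace formula its area is 19.74.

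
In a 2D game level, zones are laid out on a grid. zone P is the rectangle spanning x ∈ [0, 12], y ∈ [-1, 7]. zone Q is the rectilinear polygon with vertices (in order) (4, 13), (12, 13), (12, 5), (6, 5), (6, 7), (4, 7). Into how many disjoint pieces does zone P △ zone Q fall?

zone P △ zone Q is a single connected region.

1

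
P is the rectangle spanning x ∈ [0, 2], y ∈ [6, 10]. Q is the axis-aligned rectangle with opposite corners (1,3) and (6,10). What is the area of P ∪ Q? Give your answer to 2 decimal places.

By inclusion–exclusion:
Individual areas: |P| = 8, |Q| = 35.
|P∩Q|: x∈[1,2], y∈[6,10] → 1·4 = 4.
|P ∪ Q| = 43 − 4 = 39.00.

39.00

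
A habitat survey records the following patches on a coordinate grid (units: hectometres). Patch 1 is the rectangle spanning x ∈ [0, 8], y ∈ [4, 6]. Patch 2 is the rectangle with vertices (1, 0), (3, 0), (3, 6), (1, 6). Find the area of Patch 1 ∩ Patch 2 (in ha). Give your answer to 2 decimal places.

4.00

|Patch 1∩Patch 2|: x∈[1,3], y∈[4,6] → 2·2 = 4.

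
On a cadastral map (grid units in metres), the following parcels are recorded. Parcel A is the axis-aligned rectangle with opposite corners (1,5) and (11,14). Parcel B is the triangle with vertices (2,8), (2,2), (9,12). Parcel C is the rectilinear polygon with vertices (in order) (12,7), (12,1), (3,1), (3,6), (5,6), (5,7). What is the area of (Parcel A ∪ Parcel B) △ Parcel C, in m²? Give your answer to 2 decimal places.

115.42

|Parcel A ∪ Parcel B| = 93.15.
|(Parcel A ∪ Parcel B) ∩ Parcel C| = 14.8643.
|(Parcel A ∪ Parcel B) △ Parcel C| = 93.15 + 52 − 29.7286 = 115.42.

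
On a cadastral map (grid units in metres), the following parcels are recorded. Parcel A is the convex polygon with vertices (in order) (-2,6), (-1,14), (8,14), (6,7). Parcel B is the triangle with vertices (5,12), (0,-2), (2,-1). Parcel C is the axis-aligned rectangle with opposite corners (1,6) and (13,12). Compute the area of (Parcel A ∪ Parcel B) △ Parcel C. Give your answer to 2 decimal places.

83.47

|Parcel A ∪ Parcel B| = 72.7112.
|(Parcel A ∪ Parcel B) ∩ Parcel C| = 30.6199.
|(Parcel A ∪ Parcel B) △ Parcel C| = 72.7112 + 72 − 61.2397 = 83.47.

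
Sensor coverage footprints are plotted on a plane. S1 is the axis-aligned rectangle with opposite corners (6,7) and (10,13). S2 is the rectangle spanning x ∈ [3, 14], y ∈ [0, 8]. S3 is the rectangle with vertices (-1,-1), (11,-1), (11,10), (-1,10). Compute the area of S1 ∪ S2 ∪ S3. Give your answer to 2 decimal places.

168.00

By inclusion–exclusion:
Individual areas: |S1| = 24, |S2| = 88, |S3| = 132.
|S1∩S2|: x∈[6,10], y∈[7,8] → 4·1 = 4.
|S1∩S3|: x∈[6,10], y∈[7,10] → 4·3 = 12.
|S2∩S3|: x∈[3,11], y∈[0,8] → 8·8 = 64.
|S1∩S2∩S3| = 4.
|S1 ∪ S2 ∪ S3| = 244 − 80 + 4 = 168.00.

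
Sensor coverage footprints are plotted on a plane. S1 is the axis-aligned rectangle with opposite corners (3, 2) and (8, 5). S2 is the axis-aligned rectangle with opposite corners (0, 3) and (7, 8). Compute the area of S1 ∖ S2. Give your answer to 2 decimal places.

7.00

|S1∩S2|: x∈[3,7], y∈[3,5] → 4·2 = 8.
|S1| = 15.
|S1 ∖ S2| = |S1| − |S1∩S2| = 15 − 8 = 7.00.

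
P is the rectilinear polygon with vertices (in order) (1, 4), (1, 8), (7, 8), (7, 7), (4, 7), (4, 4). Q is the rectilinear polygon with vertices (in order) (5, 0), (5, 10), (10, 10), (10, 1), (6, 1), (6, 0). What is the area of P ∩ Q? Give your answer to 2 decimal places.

2.00

The intersection is the polygon with vertices (7,8), (7,7), (5,7), (5,8).
By the shoelace formula its area is 2.00.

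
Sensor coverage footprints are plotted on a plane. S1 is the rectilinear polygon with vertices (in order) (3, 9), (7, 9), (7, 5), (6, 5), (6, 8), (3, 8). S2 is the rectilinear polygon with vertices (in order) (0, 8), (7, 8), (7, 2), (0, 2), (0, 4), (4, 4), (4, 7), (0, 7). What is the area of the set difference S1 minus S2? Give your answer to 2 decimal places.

4.00

|S1| = 7, |S1∩S2| = 3.
|S1 ∖ S2| = |S1| − |S1∩S2| = 7 − 3 = 4.00.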